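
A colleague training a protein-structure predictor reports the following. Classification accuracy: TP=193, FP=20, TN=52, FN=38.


Accuracy = (TP+TN)/(TP+TN+FP+FN)
= (193+52)/(303)
= 245/303 = 80.86%

80.86%


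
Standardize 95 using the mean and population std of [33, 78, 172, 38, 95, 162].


μ = 96.3333, σ = 54.4508
z = (95 - 96.3333)/54.4508 = -0.0245

-0.0245


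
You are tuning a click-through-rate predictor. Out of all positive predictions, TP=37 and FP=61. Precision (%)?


Precision = TP/(TP+FP)
= 37/(37+61)
= 37/98 = 37.76%

37.76%


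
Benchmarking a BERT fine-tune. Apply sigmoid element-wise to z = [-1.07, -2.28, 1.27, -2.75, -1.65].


σ(-1.07) = 1/(1+e^1.07) = 0.2554
σ(-2.28) = 1/(1+e^2.28) = 0.0928
σ(1.27) = 1/(1+e^-1.27) = 0.7807
σ(-2.75) = 1/(1+e^2.75) = 0.0601
σ(-1.65) = 1/(1+e^1.65) = 0.1611
result = [0.2554, 0.0928, 0.7807, 0.0601, 0.1611]

[0.2554, 0.0928, 0.7807, 0.0601, 0.1611]


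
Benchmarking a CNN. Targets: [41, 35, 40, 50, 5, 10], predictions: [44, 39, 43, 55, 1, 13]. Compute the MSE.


Squared errors: (41-44)²=9, (35-39)²=16, (40-43)²=9, (50-55)²=25, (5-1)²=16, (10-13)²=9
Sum = 84
MSE = 84/6 = 14

14


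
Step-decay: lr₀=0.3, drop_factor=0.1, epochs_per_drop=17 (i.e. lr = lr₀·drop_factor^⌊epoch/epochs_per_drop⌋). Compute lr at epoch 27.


n_drops = ⌊27/17⌋ = 1
lr = 0.3·0.1^1 = 0.3·0.1 = 0.03

0.03


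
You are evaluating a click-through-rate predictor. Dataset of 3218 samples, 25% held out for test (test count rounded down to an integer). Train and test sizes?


Test = ⌊3218·25/100⌋ = 804
Train = 3218 - 804 = 2414

Train: 2414, Test: 804


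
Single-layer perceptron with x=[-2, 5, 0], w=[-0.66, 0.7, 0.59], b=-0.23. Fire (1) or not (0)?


z = (-2)·(-0.66) + (5)·(0.7) + (0)·(0.59) - 0.23
  = 4.59
step(z) = 1 (z≥0)

1


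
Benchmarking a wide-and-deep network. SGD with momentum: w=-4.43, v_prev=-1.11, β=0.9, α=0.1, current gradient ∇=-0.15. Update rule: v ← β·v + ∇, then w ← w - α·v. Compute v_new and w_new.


v_new = 0.9·-1.11 - 0.15 = -0.999 - 0.15 = -1.149
w_new = -4.43 - 0.1·-1.149 = -4.43 + 0.1149 = -4.3151

v_new=-1.149, w_new=-4.3151


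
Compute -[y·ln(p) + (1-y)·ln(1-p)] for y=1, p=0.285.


BCE = -[y·ln(p) + (1-y)·ln(1-p)]
= -1·ln(0.285) - 0
= -ln(0.285) = 1.2553

1.2553


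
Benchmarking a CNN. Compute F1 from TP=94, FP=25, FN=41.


Precision = 94/119 = 0.7899
Recall = 94/135 = 0.6963
F1 = 2·P·R/(P+R) = 2·TP/(2·TP+FP+FN) = 188/(188+25+41) = 188/254 = 0.7402

0.7402


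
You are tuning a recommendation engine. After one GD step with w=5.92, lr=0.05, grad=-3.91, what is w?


w_new = w - α·∇
= 5.92 - 0.05·-3.91
= 5.92 + 0.1955
= 6.1155

6.1155


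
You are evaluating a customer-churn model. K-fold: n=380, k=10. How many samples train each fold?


Fold size = 380/10 = 38
Training per fold = 380 - 38 = 342

342


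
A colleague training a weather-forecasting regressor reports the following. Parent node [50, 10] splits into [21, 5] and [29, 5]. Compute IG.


Parent = [50, 10], H_parent = 0.65
H_left = 0.7063 (n=26), H_right = 0.6024 (n=34)
H_children = (26/60)·0.7063 + (34/60)·0.6024 = 0.6474
IG = 0.65 - 0.6474 = 0.0026

0.0026


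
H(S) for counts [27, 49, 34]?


Probabilities: [27/110, 49/110, 34/110] ≈ [0.2455, 0.4455, 0.3091]
H = -((27/110)·log₂(27/110) + (49/110)·log₂(49/110) + (34/110)·log₂(34/110))
  = 1.5407 bits

1.5407 bits


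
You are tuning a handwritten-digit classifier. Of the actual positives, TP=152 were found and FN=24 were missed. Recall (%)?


Recall = TP/(TP+FN)
= 152/(152+24)
= 152/176 = 86.36%

86.36%


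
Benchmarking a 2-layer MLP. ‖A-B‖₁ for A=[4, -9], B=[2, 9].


d = |4-2| + |-9-9|
  = 2 + 18
  = 20

20


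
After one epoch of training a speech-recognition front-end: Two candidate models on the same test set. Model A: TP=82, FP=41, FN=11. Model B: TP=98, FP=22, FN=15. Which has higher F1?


Model A: P=82/123=0.6667, R=82/93=0.8817, F1=2PR/(P+R)=2TP/(2TP+FP+FN)=164/216=0.7593
Model B: P=98/120=0.8167, R=98/113=0.8673, F1=2PR/(P+R)=2TP/(2TP+FP+FN)=196/233=0.8412
0.7593 < 0.8412 → Model B

Model B


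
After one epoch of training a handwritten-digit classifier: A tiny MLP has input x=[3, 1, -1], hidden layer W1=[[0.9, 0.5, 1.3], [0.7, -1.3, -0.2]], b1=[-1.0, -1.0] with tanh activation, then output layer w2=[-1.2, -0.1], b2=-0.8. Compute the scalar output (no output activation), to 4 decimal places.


z1[0] = (0.9)·(3) + (0.5)·(1) + (1.3)·(-1) - 1.0 = 0.9
z1[1] = (0.7)·(3) + (-1.3)·(1) + (-0.2)·(-1) - 1.0 = 0.0
h = tanh(z1) = [0.7163, 0.0]
output = (-1.2)·(0.7163) + (-0.1)·(0.0) - 0.8 = -1.6596

-1.6596


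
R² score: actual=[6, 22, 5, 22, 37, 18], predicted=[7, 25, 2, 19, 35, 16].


ȳ = 18.3333
SS_res = Σ(y-ŷ)² = 36
SS_tot = Σ(y-ȳ)² = 705.33
R² = 1 - SS_res/SS_tot = 1 - 0.051 = 0.949

0.949


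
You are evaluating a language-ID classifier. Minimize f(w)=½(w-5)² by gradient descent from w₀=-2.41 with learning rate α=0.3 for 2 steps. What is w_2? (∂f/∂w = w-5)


step 1: grad = -2.41-5 = -7.41; w = -2.41 - 0.3·(-7.41) = -0.187
step 2: grad = -0.187-5 = -5.187; w = -0.187 - 0.3·(-5.187) = 1.3691

1.3691


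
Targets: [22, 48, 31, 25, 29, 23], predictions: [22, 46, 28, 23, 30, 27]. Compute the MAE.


Absolute errors: |22-22|=0, |48-46|=2, |31-28|=3, |25-23|=2, |29-30|=1, |23-27|=4
Sum = 12
MAE = 12/6 = 2

2


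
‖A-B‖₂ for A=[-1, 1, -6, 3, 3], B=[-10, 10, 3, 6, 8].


d = √((-1+ 10)² + (1-10)² + (-6-3)² + (3-6)² + (3-8)²)
  = √(81 + 81 + 81 + 9 + 25)
  = √277 = 16.6433

16.6433


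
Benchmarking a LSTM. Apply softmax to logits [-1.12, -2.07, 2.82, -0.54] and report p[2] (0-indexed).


Exponentials: e^-1.12=0.3263, e^-2.07=0.1262, e^2.82=16.7769, e^-0.54=0.5827
Sum = 17.8121
Softmax = [0.0183, 0.0071, 0.9419, 0.0327]
p[2] = 16.7769/17.8121 = 0.9419

0.9419


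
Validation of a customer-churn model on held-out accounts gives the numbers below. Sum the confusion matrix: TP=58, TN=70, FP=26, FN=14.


Total = TP + TN + FP + FN
= 58 + 70 + 26 + 14
= 168
(Predicted positive: 84, predicted negative: 84)

168


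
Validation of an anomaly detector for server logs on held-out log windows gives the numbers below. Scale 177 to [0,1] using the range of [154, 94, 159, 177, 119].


min=94, max=177
(177-94)/(177-94) = 83/83 = 1.0

1.0


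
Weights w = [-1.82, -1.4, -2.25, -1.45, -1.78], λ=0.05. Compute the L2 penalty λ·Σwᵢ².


‖w‖₂² = (-1.82)² + (-1.4)² + (-2.25)² + (-1.45)² + (-1.78)²
     = 3.3124 + 1.96 + 5.0625 + 2.1025 + 3.1684
     = 15.6058
λ·‖w‖₂² = 0.05·15.6058 = 0.78029

0.78029


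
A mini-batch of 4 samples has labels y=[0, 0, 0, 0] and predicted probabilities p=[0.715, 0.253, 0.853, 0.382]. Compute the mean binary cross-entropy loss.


L[0] = -ln(1-0.715) = -ln(0.285) = 1.2553
L[1] = -ln(1-0.253) = -ln(0.747) = 0.2917
L[2] = -ln(1-0.853) = -ln(0.147) = 1.9173
L[3] = -ln(1-0.382) = -ln(0.618) = 0.4813
mean = (1.2553 + 0.2917 + 1.9173 + 0.4813)/4 = 0.9864

0.9864


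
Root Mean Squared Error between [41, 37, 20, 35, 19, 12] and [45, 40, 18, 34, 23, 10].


MSE = 50/6 = 8.3333
RMSE = √(50/6) = 2.8868

2.8868


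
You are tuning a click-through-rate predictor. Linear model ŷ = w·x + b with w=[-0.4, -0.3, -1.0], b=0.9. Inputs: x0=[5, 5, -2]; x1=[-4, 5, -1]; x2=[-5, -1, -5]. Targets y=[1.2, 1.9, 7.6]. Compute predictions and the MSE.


ŷ0 = (-0.4)·(5) + (-0.3)·(5) + (-1.0)·(-2) + 0.9 = -0.6
ŷ1 = (-0.4)·(-4) + (-0.3)·(5) + (-1.0)·(-1) + 0.9 = 2.0
ŷ2 = (-0.4)·(-5) + (-0.3)·(-1) + (-1.0)·(-5) + 0.9 = 8.2
errors² = [3.24, 0.01, 0.36]
MSE = 3.6100/3 = 1.2033

1.2033


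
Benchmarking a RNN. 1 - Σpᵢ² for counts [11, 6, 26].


Probabilities: [11/43, 6/43, 26/43] ≈ [0.2558, 0.1395, 0.6047]
Σpᵢ² = (121 + 36 + 676)/43² = 833/1849
Gini = 1 - Σpᵢ² = 1 - 833/1849 = 0.5495

0.5495


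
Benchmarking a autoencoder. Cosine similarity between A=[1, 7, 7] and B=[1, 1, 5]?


A·B = 1·1 + 7·1 + 7·5 = 43
‖A‖ = √99 = 9.9499, ‖B‖ = √27 = 5.1962
cos = 43/(√99·√27) = 43/√2673 = 0.8317

0.8317


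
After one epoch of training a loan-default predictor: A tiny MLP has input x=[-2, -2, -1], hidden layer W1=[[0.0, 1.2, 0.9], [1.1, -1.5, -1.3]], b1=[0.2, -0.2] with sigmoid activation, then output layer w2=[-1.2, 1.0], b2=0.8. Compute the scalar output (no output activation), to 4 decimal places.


z1[0] = (0.0)·(-2) + (1.2)·(-2) + (0.9)·(-1) + 0.2 = -3.1
z1[1] = (1.1)·(-2) + (-1.5)·(-2) + (-1.3)·(-1) - 0.2 = 1.9
h = sigmoid(z1) = [0.0431, 0.8699]
output = (-1.2)·(0.0431) + (1.0)·(0.8699) + 0.8 = 1.6182

1.6182


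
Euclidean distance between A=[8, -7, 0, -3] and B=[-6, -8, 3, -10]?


d = √((8+ 6)² + (-7+ 8)² + (0-3)² + (-3+ 10)²)
  = √(196 + 1 + 9 + 49)
  = √255 = 15.9687

15.9687


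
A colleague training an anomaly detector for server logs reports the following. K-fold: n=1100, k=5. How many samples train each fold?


Fold size = 1100/5 = 220
Training per fold = 1100 - 220 = 880

880


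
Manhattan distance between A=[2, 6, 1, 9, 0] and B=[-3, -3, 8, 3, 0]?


d = |2+ 3| + |6+ 3| + |1-8| + |9-3| + |0-0|
  = 5 + 9 + 7 + 6 + 0
  = 27

27


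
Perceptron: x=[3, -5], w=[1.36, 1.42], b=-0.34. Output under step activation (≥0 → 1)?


z = (3)·(1.36) + (-5)·(1.42) - 0.34
  = -3.36
step(z) = 0 (z<0)

0


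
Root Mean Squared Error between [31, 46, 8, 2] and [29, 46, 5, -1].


MSE = 22/4 = 5.5
RMSE = √(22/4) = 2.3452

2.3452


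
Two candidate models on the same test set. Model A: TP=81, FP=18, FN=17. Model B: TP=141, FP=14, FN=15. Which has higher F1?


Model A: P=81/99=0.8182, R=81/98=0.8265, F1=2PR/(P+R)=2TP/(2TP+FP+FN)=162/197=0.8223
Model B: P=141/155=0.9097, R=141/156=0.9038, F1=2PR/(P+R)=2TP/(2TP+FP+FN)=282/311=0.9068
0.8223 < 0.9068 → Model B

Model B


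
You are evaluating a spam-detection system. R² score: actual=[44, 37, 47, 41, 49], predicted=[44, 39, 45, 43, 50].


ȳ = 43.6
SS_res = Σ(y-ŷ)² = 13
SS_tot = Σ(y-ȳ)² = 91.2
R² = 1 - SS_res/SS_tot = 1 - 0.1425 = 0.8575

0.8575


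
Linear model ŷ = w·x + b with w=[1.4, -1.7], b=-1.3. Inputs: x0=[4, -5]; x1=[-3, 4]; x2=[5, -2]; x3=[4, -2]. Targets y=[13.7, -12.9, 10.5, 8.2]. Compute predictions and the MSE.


ŷ0 = (1.4)·(4) + (-1.7)·(-5) - 1.3 = 12.8
ŷ1 = (1.4)·(-3) + (-1.7)·(4) - 1.3 = -12.3
ŷ2 = (1.4)·(5) + (-1.7)·(-2) - 1.3 = 9.1
ŷ3 = (1.4)·(4) + (-1.7)·(-2) - 1.3 = 7.7
errors² = [0.81, 0.36, 1.96, 0.25]
MSE = 3.3800/4 = 0.845

0.845


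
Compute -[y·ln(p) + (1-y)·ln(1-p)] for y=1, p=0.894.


BCE = -[y·ln(p) + (1-y)·ln(1-p)]
= -1·ln(0.894) - 0
= -ln(0.894) = 0.112

0.112


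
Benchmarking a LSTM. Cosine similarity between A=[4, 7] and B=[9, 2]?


A·B = 4·9 + 7·2 = 50
‖A‖ = √65 = 8.0623, ‖B‖ = √85 = 9.2195
cos = 50/(√65·√85) = 50/√5525 = 0.6727

0.6727


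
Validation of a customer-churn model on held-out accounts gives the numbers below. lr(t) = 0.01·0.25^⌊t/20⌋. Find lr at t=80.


n_drops = ⌊80/20⌋ = 4
lr = 0.01·0.25^4 = 0.01·0.00390625 = 0.0000390625

0.0000390625


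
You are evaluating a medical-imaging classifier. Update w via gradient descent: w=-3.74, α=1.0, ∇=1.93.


w_new = w - α·∇
= -3.74 - 1.0·1.93
= -3.74 - 1.93
= -5.67

-5.67


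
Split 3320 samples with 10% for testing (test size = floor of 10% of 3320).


Test = ⌊3320·10/100⌋ = 332
Train = 3320 - 332 = 2988

Train: 2988, Test: 332


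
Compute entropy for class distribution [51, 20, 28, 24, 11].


Probabilities: [51/134, 20/134, 28/134, 24/134, 11/134] ≈ [0.3806, 0.1493, 0.209, 0.1791, 0.0821]
H = -((51/134)·log₂(51/134) + (20/134)·log₂(20/134) + (28/134)·log₂(28/134) + (24/134)·log₂(24/134) + (11/134)·log₂(11/134))
  = 2.1524 bits

2.1524 bits


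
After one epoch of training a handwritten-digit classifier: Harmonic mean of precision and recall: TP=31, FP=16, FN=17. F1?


Precision = 31/47 = 0.6596
Recall = 31/48 = 0.6458
F1 = 2·P·R/(P+R) = 2·TP/(2·TP+FP+FN) = 62/(62+16+17) = 62/95 = 0.6526

0.6526


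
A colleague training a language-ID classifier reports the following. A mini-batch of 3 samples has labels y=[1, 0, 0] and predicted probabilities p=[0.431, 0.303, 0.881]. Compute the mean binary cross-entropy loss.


L[0] = -ln(0.431) = 0.8416
L[1] = -ln(1-0.303) = -ln(0.697) = 0.361
L[2] = -ln(1-0.881) = -ln(0.119) = 2.1286
mean = (0.8416 + 0.361 + 2.1286)/3 = 1.1104

1.1104


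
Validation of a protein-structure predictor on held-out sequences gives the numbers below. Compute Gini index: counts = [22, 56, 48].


Probabilities: [22/126, 56/126, 48/126] ≈ [0.1746, 0.4444, 0.381]
Σpᵢ² = (484 + 3136 + 2304)/126² = 5924/15876
Gini = 1 - Σpᵢ² = 1 - 5924/15876 = 0.6269

0.6269


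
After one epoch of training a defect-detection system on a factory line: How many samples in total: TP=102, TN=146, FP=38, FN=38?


Total = TP + TN + FP + FN
= 102 + 146 + 38 + 38
= 324
(Predicted positive: 140, predicted negative: 184)

324


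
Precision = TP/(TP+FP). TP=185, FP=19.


Precision = TP/(TP+FP)
= 185/(185+19)
= 185/204 = 90.69%

90.69%


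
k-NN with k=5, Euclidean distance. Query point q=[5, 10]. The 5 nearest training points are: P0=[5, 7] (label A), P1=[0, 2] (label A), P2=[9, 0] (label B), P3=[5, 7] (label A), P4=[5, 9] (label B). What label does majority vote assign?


d(q,P0) = 3.0  (label A)
d(q,P1) = 9.434  (label A)
d(q,P2) = 10.7703  (label B)
d(q,P3) = 3.0  (label A)
d(q,P4) = 1.0  (label B)
Votes: A=3, B=2
Majority → A

A


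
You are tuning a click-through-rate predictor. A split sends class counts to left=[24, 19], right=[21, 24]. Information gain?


Parent = [45, 43], H_parent = 0.9996
H_left = 0.9902 (n=43), H_right = 0.9968 (n=45)
H_children = (43/88)·0.9902 + (45/88)·0.9968 = 0.9936
IG = 0.9996 - 0.9936 = 0.006

0.006


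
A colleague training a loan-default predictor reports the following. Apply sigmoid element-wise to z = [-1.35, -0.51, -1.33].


σ(-1.35) = 1/(1+e^1.35) = 0.2059
σ(-0.51) = 1/(1+e^0.51) = 0.3752
σ(-1.33) = 1/(1+e^1.33) = 0.2092
result = [0.2059, 0.3752, 0.2092]

[0.2059, 0.3752, 0.2092]


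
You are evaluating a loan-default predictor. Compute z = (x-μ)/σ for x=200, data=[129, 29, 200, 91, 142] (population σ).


μ = 118.2, σ = 56.6936
z = (200 - 118.2)/56.6936 = 1.4428

1.4428


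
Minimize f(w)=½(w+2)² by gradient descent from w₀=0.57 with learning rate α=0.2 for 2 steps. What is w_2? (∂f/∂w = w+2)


step 1: grad = 0.57+2 = 2.57; w = 0.57 - 0.2·(2.57) = 0.056
step 2: grad = 0.056+2 = 2.056; w = 0.056 - 0.2·(2.056) = -0.3552

-0.3552


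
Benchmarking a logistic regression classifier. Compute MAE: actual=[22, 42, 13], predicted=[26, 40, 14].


Absolute errors: |22-26|=4, |42-40|=2, |13-14|=1
Sum = 7
MAE = 7/3 = 7/3

7/3


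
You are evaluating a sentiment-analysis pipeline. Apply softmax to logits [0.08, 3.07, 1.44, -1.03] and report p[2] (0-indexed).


Exponentials: e^0.08=1.0833, e^3.07=21.5419, e^1.44=4.2207, e^-1.03=0.357
Sum = 27.2029
Softmax = [0.0398, 0.7919, 0.1552, 0.0131]
p[2] = 4.2207/27.2029 = 0.1552

0.1552


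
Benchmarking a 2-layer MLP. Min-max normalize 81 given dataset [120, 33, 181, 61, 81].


min=33, max=181
(81-33)/(181-33) = 48/148 = 0.3243

0.3243


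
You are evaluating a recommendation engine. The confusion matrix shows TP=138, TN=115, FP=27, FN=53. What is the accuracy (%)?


Accuracy = (TP+TN)/(TP+TN+FP+FN)
= (138+115)/(333)
= 253/333 = 75.98%

75.98%


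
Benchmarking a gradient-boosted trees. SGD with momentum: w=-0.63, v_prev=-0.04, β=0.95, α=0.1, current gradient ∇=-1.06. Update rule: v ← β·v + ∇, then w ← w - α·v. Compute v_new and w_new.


v_new = 0.95·-0.04 - 1.06 = -0.038 - 1.06 = -1.098
w_new = -0.63 - 0.1·-1.098 = -0.63 + 0.1098 = -0.5202

v_new=-1.098, w_new=-0.5202


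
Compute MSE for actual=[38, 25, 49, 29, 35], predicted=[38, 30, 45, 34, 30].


Squared errors: (38-38)²=0, (25-30)²=25, (49-45)²=16, (29-34)²=25, (35-30)²=25
Sum = 91
MSE = 91/5 = 91/5

91/5


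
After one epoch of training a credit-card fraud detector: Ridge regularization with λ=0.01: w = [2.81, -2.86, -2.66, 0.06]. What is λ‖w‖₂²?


‖w‖₂² = (2.81)² + (-2.86)² + (-2.66)² + (0.06)²
     = 7.8961 + 8.1796 + 7.0756 + 0.0036
     = 23.1549
λ·‖w‖₂² = 0.01·23.1549 = 0.231549

0.231549


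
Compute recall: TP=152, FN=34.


Recall = TP/(TP+FN)
= 152/(152+34)
= 152/186 = 81.72%

81.72%


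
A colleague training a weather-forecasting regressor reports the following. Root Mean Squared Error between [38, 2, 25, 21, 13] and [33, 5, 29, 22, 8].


MSE = 76/5 = 15.2
RMSE = √(76/5) = 3.8987

3.8987


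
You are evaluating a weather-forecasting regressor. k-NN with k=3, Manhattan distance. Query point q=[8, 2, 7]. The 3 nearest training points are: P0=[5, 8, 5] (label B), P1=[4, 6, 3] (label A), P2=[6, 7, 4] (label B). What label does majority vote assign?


d(q,P0) = 11  (label B)
d(q,P1) = 12  (label A)
d(q,P2) = 10  (label B)
Votes: A=1, B=2
Majority → B

B


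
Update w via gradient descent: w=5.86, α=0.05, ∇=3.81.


w_new = w - α·∇
= 5.86 - 0.05·3.81
= 5.86 - 0.1905
= 5.6695

5.6695


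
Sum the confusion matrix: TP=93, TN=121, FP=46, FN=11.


Total = TP + TN + FP + FN
= 93 + 121 + 46 + 11
= 271
(Predicted positive: 139, predicted negative: 132)

271


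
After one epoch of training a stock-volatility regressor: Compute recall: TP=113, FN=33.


Recall = TP/(TP+FN)
= 113/(113+33)
= 113/146 = 77.4%

77.4%


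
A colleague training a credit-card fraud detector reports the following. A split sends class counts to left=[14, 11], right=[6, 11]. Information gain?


Parent = [20, 22], H_parent = 0.9984
H_left = 0.9896 (n=25), H_right = 0.9367 (n=17)
H_children = (25/42)·0.9896 + (17/42)·0.9367 = 0.9682
IG = 0.9984 - 0.9682 = 0.0302

0.0302


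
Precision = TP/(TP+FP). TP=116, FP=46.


Precision = TP/(TP+FP)
= 116/(116+46)
= 116/162 = 71.6%

71.6%


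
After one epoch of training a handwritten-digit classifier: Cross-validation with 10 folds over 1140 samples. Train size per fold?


Fold size = 1140/10 = 114
Training per fold = 1140 - 114 = 1026

1026


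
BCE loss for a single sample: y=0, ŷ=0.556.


BCE = -[y·ln(p) + (1-y)·ln(1-p)]
= -0 - 1·ln(1-0.556)
= -ln(0.444) = 0.8119

0.8119


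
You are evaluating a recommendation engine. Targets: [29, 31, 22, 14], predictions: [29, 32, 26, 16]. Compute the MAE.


Absolute errors: |29-29|=0, |31-32|=1, |22-26|=4, |14-16|=2
Sum = 7
MAE = 7/4 = 7/4

7/4


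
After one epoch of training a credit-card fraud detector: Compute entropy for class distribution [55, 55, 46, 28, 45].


Probabilities: [55/229, 55/229, 46/229, 28/229, 45/229] ≈ [0.2402, 0.2402, 0.2009, 0.1223, 0.1965]
H = -((55/229)·log₂(55/229) + (55/229)·log₂(55/229) + (46/229)·log₂(46/229) + (28/229)·log₂(28/229) + (45/229)·log₂(45/229))
  = 2.2856 bits

2.2856 bits


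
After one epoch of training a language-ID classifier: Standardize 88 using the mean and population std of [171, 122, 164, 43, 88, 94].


μ = 113.6667, σ = 44.5895
z = (88 - 113.6667)/44.5895 = -0.5756

-0.5756


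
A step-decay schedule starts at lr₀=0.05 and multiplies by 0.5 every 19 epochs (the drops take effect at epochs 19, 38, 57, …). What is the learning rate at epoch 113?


n_drops = ⌊113/19⌋ = 5
lr = 0.05·0.5^5 = 0.05·0.03125 = 0.0015625

0.0015625


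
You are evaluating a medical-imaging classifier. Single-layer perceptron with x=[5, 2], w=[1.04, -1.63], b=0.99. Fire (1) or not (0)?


z = (5)·(1.04) + (2)·(-1.63) + 0.99
  = 2.93
step(z) = 1 (z≥0)

1


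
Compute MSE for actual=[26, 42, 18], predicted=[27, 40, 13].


Squared errors: (26-27)²=1, (42-40)²=4, (18-13)²=25
Sum = 30
MSE = 30/3 = 10

10


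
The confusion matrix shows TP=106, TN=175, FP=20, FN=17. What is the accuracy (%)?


Accuracy = (TP+TN)/(TP+TN+FP+FN)
= (106+175)/(318)
= 281/318 = 88.36%

88.36%


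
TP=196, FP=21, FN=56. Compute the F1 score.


Precision = 196/217 = 0.9032
Recall = 196/252 = 0.7778
F1 = 2·P·R/(P+R) = 2·TP/(2·TP+FP+FN) = 392/(392+21+56) = 392/469 = 0.8358

0.8358


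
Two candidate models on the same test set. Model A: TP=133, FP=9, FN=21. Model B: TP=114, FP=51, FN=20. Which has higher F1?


Model A: P=133/142=0.9366, R=133/154=0.8636, F1=2PR/(P+R)=2TP/(2TP+FP+FN)=266/296=0.8986
Model B: P=114/165=0.6909, R=114/134=0.8507, F1=2PR/(P+R)=2TP/(2TP+FP+FN)=228/299=0.7625
0.8986 > 0.7625 → Model A

Model A


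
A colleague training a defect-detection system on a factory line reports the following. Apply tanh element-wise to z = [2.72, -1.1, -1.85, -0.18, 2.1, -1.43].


tanh(2.72) = 0.9914
tanh(-1.1) = -0.8005
tanh(-1.85) = -0.9517
tanh(-0.18) = -0.1781
tanh(2.1) = 0.9705
tanh(-1.43) = -0.8917
result = [0.9914, -0.8005, -0.9517, -0.1781, 0.9705, -0.8917]

[0.9914, -0.8005, -0.9517, -0.1781, 0.9705, -0.8917]


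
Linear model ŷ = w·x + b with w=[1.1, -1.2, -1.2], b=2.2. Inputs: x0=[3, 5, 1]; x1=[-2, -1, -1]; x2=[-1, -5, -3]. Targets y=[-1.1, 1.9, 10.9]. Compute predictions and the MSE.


ŷ0 = (1.1)·(3) + (-1.2)·(5) + (-1.2)·(1) + 2.2 = -1.7
ŷ1 = (1.1)·(-2) + (-1.2)·(-1) + (-1.2)·(-1) + 2.2 = 2.4
ŷ2 = (1.1)·(-1) + (-1.2)·(-5) + (-1.2)·(-3) + 2.2 = 10.7
errors² = [0.36, 0.25, 0.04]
MSE = 0.6500/3 = 0.2167

0.2167


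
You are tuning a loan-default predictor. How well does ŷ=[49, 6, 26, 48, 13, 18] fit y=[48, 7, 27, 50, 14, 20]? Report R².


ȳ = 27.6667
SS_res = Σ(y-ŷ)² = 12
SS_tot = Σ(y-ȳ)² = 1585.33
R² = 1 - SS_res/SS_tot = 1 - 0.0076 = 0.9924

0.9924


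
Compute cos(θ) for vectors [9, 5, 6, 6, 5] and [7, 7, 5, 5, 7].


A·B = 9·7 + 5·7 + 6·5 + 6·5 + 5·7 = 193
‖A‖ = √203 = 14.2478, ‖B‖ = √197 = 14.0357
cos = 193/(√203·√197) = 193/√39991 = 0.9651

0.9651


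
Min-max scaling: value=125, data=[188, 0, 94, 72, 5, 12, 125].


min=0, max=188
(125-0)/(188-0) = 125/188 = 0.6649

0.6649


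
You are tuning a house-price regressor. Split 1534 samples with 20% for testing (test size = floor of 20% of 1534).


Test = ⌊1534·20/100⌋ = 306
Train = 1534 - 306 = 1228

Train: 1228, Test: 306


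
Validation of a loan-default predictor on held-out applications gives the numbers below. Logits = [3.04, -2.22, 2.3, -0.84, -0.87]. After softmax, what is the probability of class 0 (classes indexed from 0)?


Exponentials: e^3.04=20.9052, e^-2.22=0.1086, e^2.3=9.9742, e^-0.84=0.4317, e^-0.87=0.419
Sum = 31.8387
Softmax = [0.6566, 0.0034, 0.3133, 0.0136, 0.0132]
p[0] = 20.9052/31.8387 = 0.6566

0.6566


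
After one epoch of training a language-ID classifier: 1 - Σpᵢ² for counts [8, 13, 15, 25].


Probabilities: [8/61, 13/61, 15/61, 25/61] ≈ [0.1311, 0.2131, 0.2459, 0.4098]
Σpᵢ² = (64 + 169 + 225 + 625)/61² = 1083/3721
Gini = 1 - Σpᵢ² = 1 - 1083/3721 = 0.7089

0.7089


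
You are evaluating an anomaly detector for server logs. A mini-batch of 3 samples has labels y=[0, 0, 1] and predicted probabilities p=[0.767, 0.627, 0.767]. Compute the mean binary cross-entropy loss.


L[0] = -ln(1-0.767) = -ln(0.233) = 1.4567
L[1] = -ln(1-0.627) = -ln(0.373) = 0.9862
L[2] = -ln(0.767) = 0.2653
mean = (1.4567 + 0.9862 + 0.2653)/3 = 0.9027

0.9027


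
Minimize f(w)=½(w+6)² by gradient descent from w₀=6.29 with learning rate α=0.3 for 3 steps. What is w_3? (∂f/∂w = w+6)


step 1: grad = 6.29+6 = 12.29; w = 6.29 - 0.3·(12.29) = 2.603
step 2: grad = 2.603+6 = 8.603; w = 2.603 - 0.3·(8.603) = 0.0221
step 3: grad = 0.0221+6 = 6.0221; w = 0.0221 - 0.3·(6.0221) = -1.78453

-1.78453


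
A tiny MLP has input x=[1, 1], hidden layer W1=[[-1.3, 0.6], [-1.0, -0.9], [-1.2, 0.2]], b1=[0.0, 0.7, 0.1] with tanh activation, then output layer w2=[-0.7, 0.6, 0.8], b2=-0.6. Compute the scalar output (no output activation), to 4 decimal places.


z1[0] = (-1.3)·(1) + (0.6)·(1) + 0.0 = -0.7
z1[1] = (-1.0)·(1) + (-0.9)·(1) + 0.7 = -1.2
z1[2] = (-1.2)·(1) + (0.2)·(1) + 0.1 = -0.9
h = tanh(z1) = [-0.6044, -0.8337, -0.7163]
output = (-0.7)·(-0.6044) + (0.6)·(-0.8337) + (0.8)·(-0.7163) - 0.6 = -1.2502

-1.2502


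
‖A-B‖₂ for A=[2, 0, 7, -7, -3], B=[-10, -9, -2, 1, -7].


d = √((2+ 10)² + (0+ 9)² + (7+ 2)² + (-7-1)² + (-3+ 7)²)
  = √(144 + 81 + 81 + 64 + 16)
  = √386 = 19.6469

19.6469


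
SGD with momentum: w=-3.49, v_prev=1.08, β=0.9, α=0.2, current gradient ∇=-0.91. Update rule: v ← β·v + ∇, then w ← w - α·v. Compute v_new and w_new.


v_new = 0.9·1.08 - 0.91 = 0.972 - 0.91 = 0.062
w_new = -3.49 - 0.2·0.062 = -3.49 - 0.0124 = -3.5024

v_new=0.062, w_new=-3.5024


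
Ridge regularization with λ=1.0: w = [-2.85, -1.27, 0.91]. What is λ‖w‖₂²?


‖w‖₂² = (-2.85)² + (-1.27)² + (0.91)²
     = 8.1225 + 1.6129 + 0.8281
     = 10.5635
λ·‖w‖₂² = 1.0·10.5635 = 10.5635

10.5635


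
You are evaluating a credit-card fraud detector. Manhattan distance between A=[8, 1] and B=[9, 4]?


d = |8-9| + |1-4|
  = 1 + 3
  = 4

4


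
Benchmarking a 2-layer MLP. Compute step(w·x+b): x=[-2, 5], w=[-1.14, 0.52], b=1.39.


z = (-2)·(-1.14) + (5)·(0.52) + 1.39
  = 6.27
step(z) = 1 (z≥0)

1


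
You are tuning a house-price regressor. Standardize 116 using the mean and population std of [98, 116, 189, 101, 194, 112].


μ = 135, σ = 40.4393
z = (116 - 135)/40.4393 = -0.4698

-0.4698


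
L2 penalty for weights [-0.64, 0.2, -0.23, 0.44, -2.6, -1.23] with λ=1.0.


‖w‖₂² = (-0.64)² + (0.2)² + (-0.23)² + (0.44)² + (-2.6)² + (-1.23)²
     = 0.4096 + 0.04 + 0.0529 + 0.1936 + 6.76 + 1.5129
     = 8.969
λ·‖w‖₂² = 1.0·8.969 = 8.969

8.969


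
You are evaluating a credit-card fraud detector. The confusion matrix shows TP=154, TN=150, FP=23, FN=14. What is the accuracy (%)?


Accuracy = (TP+TN)/(TP+TN+FP+FN)
= (154+150)/(341)
= 304/341 = 89.15%

89.15%


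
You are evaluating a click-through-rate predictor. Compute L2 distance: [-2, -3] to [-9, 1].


d = √((-2+ 9)² + (-3-1)²)
  = √(49 + 16)
  = √65 = 8.0623

8.0623


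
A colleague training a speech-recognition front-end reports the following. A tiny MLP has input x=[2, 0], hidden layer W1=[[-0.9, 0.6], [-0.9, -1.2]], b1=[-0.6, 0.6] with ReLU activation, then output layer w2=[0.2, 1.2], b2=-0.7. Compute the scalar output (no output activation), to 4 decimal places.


z1[0] = (-0.9)·(2) + (0.6)·(0) - 0.6 = -2.4
z1[1] = (-0.9)·(2) + (-1.2)·(0) + 0.6 = -1.2
h = ReLU(z1) = [0.0, 0.0]
output = (0.2)·(0.0) + (1.2)·(0.0) - 0.7 = -0.7

-0.7


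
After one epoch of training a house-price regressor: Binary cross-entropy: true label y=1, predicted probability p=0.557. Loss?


BCE = -[y·ln(p) + (1-y)·ln(1-p)]
= -1·ln(0.557) - 0
= -ln(0.557) = 0.5852

0.5852


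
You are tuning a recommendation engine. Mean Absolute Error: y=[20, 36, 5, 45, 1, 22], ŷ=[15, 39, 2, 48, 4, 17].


Absolute errors: |20-15|=5, |36-39|=3, |5-2|=3, |45-48|=3, |1-4|=3, |22-17|=5
Sum = 22
MAE = 22/6 = 11/3

11/3


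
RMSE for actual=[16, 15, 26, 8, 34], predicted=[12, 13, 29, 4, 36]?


MSE = 49/5 = 9.8
RMSE = √(49/5) = 3.1305

3.1305


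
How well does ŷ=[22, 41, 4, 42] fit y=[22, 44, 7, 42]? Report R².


ȳ = 28.75
SS_res = Σ(y-ŷ)² = 18
SS_tot = Σ(y-ȳ)² = 926.75
R² = 1 - SS_res/SS_tot = 1 - 0.0194 = 0.9806

0.9806


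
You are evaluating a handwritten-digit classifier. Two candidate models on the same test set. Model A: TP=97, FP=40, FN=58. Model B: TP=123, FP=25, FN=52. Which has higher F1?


Model A: P=97/137=0.708, R=97/155=0.6258, F1=2PR/(P+R)=2TP/(2TP+FP+FN)=194/292=0.6644
Model B: P=123/148=0.8311, R=123/175=0.7029, F1=2PR/(P+R)=2TP/(2TP+FP+FN)=246/323=0.7616
0.6644 < 0.7616 → Model B

Model B


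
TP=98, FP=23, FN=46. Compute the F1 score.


Precision = 98/121 = 0.8099
Recall = 98/144 = 0.6806
F1 = 2·P·R/(P+R) = 2·TP/(2·TP+FP+FN) = 196/(196+23+46) = 196/265 = 0.7396

0.7396


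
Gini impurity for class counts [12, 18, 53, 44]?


Probabilities: [12/127, 18/127, 53/127, 44/127] ≈ [0.0945, 0.1417, 0.4173, 0.3465]
Σpᵢ² = (144 + 324 + 2809 + 1936)/127² = 5213/16129
Gini = 1 - Σpᵢ² = 1 - 5213/16129 = 0.6768

0.6768


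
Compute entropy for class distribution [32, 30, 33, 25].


Probabilities: [32/120, 30/120, 33/120, 25/120] ≈ [0.2667, 0.25, 0.275, 0.2083]
H = -((32/120)·log₂(32/120) + (30/120)·log₂(30/120) + (33/120)·log₂(33/120) + (25/120)·log₂(25/120))
  = 1.9922 bits

1.9922 bits


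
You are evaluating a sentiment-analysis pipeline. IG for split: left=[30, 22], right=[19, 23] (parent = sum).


Parent = [49, 45], H_parent = 0.9987
H_left = 0.9829 (n=52), H_right = 0.9934 (n=42)
H_children = (52/94)·0.9829 + (42/94)·0.9934 = 0.9876
IG = 0.9987 - 0.9876 = 0.0111

0.0111


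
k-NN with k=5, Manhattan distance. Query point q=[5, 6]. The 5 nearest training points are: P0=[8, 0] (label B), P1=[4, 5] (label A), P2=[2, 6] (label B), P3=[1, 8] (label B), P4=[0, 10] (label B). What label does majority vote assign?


d(q,P0) = 9  (label B)
d(q,P1) = 2  (label A)
d(q,P2) = 3  (label B)
d(q,P3) = 6  (label B)
d(q,P4) = 9  (label B)
Votes: A=1, B=4
Majority → B

B


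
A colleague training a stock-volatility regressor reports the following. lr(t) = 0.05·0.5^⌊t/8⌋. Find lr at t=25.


n_drops = ⌊25/8⌋ = 3
lr = 0.05·0.5^3 = 0.05·0.125 = 0.00625

0.00625


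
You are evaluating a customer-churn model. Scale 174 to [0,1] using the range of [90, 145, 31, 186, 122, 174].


min=31, max=186
(174-31)/(186-31) = 143/155 = 0.9226

0.9226


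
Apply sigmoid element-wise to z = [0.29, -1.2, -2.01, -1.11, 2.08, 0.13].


σ(0.29) = 1/(1+e^-0.29) = 0.572
σ(-1.2) = 1/(1+e^1.2) = 0.2315
σ(-2.01) = 1/(1+e^2.01) = 0.1182
σ(-1.11) = 1/(1+e^1.11) = 0.2479
σ(2.08) = 1/(1+e^-2.08) = 0.8889
σ(0.13) = 1/(1+e^-0.13) = 0.5325
result = [0.572, 0.2315, 0.1182, 0.2479, 0.8889, 0.5325]

[0.572, 0.2315, 0.1182, 0.2479, 0.8889, 0.5325]


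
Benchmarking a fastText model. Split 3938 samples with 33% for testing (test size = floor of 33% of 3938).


Test = ⌊3938·33/100⌋ = 1299
Train = 3938 - 1299 = 2639

Train: 2639, Test: 1299


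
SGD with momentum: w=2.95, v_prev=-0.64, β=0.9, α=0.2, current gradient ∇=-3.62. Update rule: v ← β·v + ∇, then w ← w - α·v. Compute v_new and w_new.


v_new = 0.9·-0.64 - 3.62 = -0.576 - 3.62 = -4.196
w_new = 2.95 - 0.2·-4.196 = 2.95 + 0.8392 = 3.7892

v_new=-4.196, w_new=3.7892


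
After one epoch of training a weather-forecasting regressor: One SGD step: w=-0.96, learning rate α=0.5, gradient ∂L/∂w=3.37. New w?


w_new = w - α·∇
= -0.96 - 0.5·3.37
= -0.96 - 1.685
= -2.645

-2.645


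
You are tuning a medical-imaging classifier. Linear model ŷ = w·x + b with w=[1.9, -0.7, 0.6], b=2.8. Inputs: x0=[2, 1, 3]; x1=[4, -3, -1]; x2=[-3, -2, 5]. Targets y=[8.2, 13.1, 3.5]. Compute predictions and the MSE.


ŷ0 = (1.9)·(2) + (-0.7)·(1) + (0.6)·(3) + 2.8 = 7.7
ŷ1 = (1.9)·(4) + (-0.7)·(-3) + (0.6)·(-1) + 2.8 = 11.9
ŷ2 = (1.9)·(-3) + (-0.7)·(-2) + (0.6)·(5) + 2.8 = 1.5
errors² = [0.25, 1.44, 4.0]
MSE = 5.6900/3 = 1.8967

1.8967


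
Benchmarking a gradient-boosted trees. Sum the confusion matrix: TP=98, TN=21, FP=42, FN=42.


Total = TP + TN + FP + FN
= 98 + 21 + 42 + 42
= 203
(Predicted positive: 140, predicted negative: 63)

203


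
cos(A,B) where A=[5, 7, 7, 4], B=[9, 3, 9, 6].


A·B = 5·9 + 7·3 + 7·9 + 4·6 = 153
‖A‖ = √139 = 11.7898, ‖B‖ = √207 = 14.3875
cos = 153/(√139·√207) = 153/√28773 = 0.902

0.902


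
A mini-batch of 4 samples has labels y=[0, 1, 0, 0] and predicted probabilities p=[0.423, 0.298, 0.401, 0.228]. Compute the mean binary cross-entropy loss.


L[0] = -ln(1-0.423) = -ln(0.577) = 0.5499
L[1] = -ln(0.298) = 1.2107
L[2] = -ln(1-0.401) = -ln(0.599) = 0.5125
L[3] = -ln(1-0.228) = -ln(0.772) = 0.2588
mean = (0.5499 + 1.2107 + 0.5125 + 0.2588)/4 = 0.633

0.633


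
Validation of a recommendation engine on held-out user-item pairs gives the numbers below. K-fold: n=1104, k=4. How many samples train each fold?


Fold size = 1104/4 = 276
Training per fold = 1104 - 276 = 828

828


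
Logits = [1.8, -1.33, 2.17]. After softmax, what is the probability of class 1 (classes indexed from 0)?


Exponentials: e^1.8=6.0496, e^-1.33=0.2645, e^2.17=8.7583
Sum = 15.0724
Softmax = [0.4014, 0.0175, 0.5811]
p[1] = 0.2645/15.0724 = 0.0175

0.0175


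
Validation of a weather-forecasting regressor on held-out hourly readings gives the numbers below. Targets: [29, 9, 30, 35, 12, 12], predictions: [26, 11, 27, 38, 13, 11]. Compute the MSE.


Squared errors: (29-26)²=9, (9-11)²=4, (30-27)²=9, (35-38)²=9, (12-13)²=1, (12-11)²=1
Sum = 33
MSE = 33/6 = 11/2

11/2


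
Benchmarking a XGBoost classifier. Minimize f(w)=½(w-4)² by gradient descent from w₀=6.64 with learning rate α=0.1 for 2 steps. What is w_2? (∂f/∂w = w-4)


step 1: grad = 6.64-4 = 2.64; w = 6.64 - 0.1·(2.64) = 6.376
step 2: grad = 6.376-4 = 2.376; w = 6.376 - 0.1·(2.376) = 6.1384

6.1384


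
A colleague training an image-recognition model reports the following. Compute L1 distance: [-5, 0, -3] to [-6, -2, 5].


d = |-5+ 6| + |0+ 2| + |-3-5|
  = 1 + 2 + 8
  = 11

11


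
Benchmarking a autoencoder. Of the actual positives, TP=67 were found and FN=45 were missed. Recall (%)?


Recall = TP/(TP+FN)
= 67/(67+45)
= 67/112 = 59.82%

59.82%


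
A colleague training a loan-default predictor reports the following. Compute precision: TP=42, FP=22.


Precision = TP/(TP+FP)
= 42/(42+22)
= 42/64 = 65.62%

65.62%


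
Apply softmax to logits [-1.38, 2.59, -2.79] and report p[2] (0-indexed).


Exponentials: e^-1.38=0.2516, e^2.59=13.3298, e^-2.79=0.0614
Sum = 13.6428
Softmax = [0.0184, 0.9771, 0.0045]
p[2] = 0.0614/13.6428 = 0.0045

0.0045


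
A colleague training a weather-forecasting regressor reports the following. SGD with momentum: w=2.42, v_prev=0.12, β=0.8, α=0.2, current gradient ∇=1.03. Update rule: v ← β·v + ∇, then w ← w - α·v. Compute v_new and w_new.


v_new = 0.8·0.12 + 1.03 = 0.096 + 1.03 = 1.126
w_new = 2.42 - 0.2·1.126 = 2.42 - 0.2252 = 2.1948

v_new=1.126, w_new=2.1948


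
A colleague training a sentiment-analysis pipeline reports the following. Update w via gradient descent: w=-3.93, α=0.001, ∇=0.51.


w_new = w - α·∇
= -3.93 - 0.001·0.51
= -3.93 - 0.00051
= -3.93051

-3.93051


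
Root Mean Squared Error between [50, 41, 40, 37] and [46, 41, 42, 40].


MSE = 29/4 = 7.25
RMSE = √(29/4) = 2.6926

2.6926


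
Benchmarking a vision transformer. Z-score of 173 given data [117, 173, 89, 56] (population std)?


μ = 108.75, σ = 42.9207
z = (173 - 108.75)/42.9207 = 1.4969

1.4969


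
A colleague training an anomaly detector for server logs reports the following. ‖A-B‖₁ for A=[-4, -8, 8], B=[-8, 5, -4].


d = |-4+ 8| + |-8-5| + |8+ 4|
  = 4 + 13 + 12
  = 29

29


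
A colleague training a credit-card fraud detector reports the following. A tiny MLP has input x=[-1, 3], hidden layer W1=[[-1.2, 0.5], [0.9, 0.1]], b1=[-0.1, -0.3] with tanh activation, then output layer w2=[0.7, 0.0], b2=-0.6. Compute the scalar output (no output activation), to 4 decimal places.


z1[0] = (-1.2)·(-1) + (0.5)·(3) - 0.1 = 2.6
z1[1] = (0.9)·(-1) + (0.1)·(3) - 0.3 = -0.9
h = tanh(z1) = [0.989, -0.7163]
output = (0.7)·(0.989) + (0.0)·(-0.7163) - 0.6 = 0.0923

0.0923


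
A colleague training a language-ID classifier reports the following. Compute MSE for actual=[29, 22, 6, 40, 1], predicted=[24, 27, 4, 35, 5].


Squared errors: (29-24)²=25, (22-27)²=25, (6-4)²=4, (40-35)²=25, (1-5)²=16
Sum = 95
MSE = 95/5 = 19

19


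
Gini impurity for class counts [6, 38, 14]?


Probabilities: [6/58, 38/58, 14/58] ≈ [0.1034, 0.6552, 0.2414]
Σpᵢ² = (36 + 1444 + 196)/58² = 1676/3364
Gini = 1 - Σpᵢ² = 1 - 1676/3364 = 0.5018

0.5018


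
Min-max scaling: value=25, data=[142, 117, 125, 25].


min=25, max=142
(25-25)/(142-25) = 0/117 = 0.0

0.0


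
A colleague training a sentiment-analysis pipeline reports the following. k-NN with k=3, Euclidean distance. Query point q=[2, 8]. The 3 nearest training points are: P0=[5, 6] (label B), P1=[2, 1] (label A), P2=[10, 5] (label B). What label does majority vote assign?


d(q,P0) = 3.6056  (label B)
d(q,P1) = 7.0  (label A)
d(q,P2) = 8.544  (label B)
Votes: A=1, B=2
Majority → B

B


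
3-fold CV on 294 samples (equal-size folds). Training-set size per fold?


Fold size = 294/3 = 98
Training per fold = 294 - 98 = 196

196


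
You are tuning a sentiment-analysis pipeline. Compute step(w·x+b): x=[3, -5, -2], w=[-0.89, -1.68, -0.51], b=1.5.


z = (3)·(-0.89) + (-5)·(-1.68) + (-2)·(-0.51) + 1.5
  = 8.25
step(z) = 1 (z≥0)

1


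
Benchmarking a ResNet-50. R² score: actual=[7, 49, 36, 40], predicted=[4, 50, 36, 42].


ȳ = 33
SS_res = Σ(y-ŷ)² = 14
SS_tot = Σ(y-ȳ)² = 990
R² = 1 - SS_res/SS_tot = 1 - 0.0141 = 0.9859

0.9859


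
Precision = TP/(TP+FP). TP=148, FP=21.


Precision = TP/(TP+FP)
= 148/(148+21)
= 148/169 = 87.57%

87.57%


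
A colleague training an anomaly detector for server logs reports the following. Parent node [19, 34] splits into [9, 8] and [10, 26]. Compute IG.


Parent = [19, 34], H_parent = 0.9414
H_left = 0.9975 (n=17), H_right = 0.8524 (n=36)
H_children = (17/53)·0.9975 + (36/53)·0.8524 = 0.8989
IG = 0.9414 - 0.8989 = 0.0425

0.0425


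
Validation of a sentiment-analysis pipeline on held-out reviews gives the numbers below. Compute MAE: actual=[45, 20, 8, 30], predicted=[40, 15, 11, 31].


Absolute errors: |45-40|=5, |20-15|=5, |8-11|=3, |30-31|=1
Sum = 14
MAE = 14/4 = 7/2

7/2


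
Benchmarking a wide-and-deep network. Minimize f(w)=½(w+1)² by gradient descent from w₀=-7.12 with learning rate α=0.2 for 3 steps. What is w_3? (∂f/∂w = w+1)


step 1: grad = -7.12+1 = -6.12; w = -7.12 - 0.2·(-6.12) = -5.896
step 2: grad = -5.896+1 = -4.896; w = -5.896 - 0.2·(-4.896) = -4.9168
step 3: grad = -4.9168+1 = -3.9168; w = -4.9168 - 0.2·(-3.9168) = -4.13344

-4.13344


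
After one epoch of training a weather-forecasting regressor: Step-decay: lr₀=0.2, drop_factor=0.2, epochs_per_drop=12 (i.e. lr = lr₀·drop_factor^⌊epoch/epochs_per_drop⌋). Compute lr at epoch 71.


n_drops = ⌊71/12⌋ = 5
lr = 0.2·0.2^5 = 0.2·0.00032 = 0.000064

0.000064


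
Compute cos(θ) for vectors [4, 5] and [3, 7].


A·B = 4·3 + 5·7 = 47
‖A‖ = √41 = 6.4031, ‖B‖ = √58 = 7.6158
cos = 47/(√41·√58) = 47/√2378 = 0.9638

0.9638


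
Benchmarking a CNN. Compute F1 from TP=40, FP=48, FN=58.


Precision = 40/88 = 0.4545
Recall = 40/98 = 0.4082
F1 = 2·P·R/(P+R) = 2·TP/(2·TP+FP+FN) = 80/(80+48+58) = 80/186 = 0.4301

0.4301


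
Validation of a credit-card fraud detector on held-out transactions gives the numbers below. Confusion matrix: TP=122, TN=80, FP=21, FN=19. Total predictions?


Total = TP + TN + FP + FN
= 122 + 80 + 21 + 19
= 242
(Predicted positive: 143, predicted negative: 99)

242


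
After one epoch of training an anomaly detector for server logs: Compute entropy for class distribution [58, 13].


Probabilities: [58/71, 13/71] ≈ [0.8169, 0.1831]
H = -((58/71)·log₂(58/71) + (13/71)·log₂(13/71))
  = 0.6868 bits

0.6868 bits


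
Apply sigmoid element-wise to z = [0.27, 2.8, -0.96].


σ(0.27) = 1/(1+e^-0.27) = 0.5671
σ(2.8) = 1/(1+e^-2.8) = 0.9427
σ(-0.96) = 1/(1+e^0.96) = 0.2769
result = [0.5671, 0.9427, 0.2769]

[0.5671, 0.9427, 0.2769]
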